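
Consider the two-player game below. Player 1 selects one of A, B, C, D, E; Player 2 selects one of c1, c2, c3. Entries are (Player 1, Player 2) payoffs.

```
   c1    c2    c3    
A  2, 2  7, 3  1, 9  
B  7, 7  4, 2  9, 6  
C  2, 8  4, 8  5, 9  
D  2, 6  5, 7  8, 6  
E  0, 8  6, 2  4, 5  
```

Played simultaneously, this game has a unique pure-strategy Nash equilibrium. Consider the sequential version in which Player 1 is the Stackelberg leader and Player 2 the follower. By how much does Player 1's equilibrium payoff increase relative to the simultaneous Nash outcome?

Backward induction with Player 1 moving first.
- A: BR = c3, leader payoff 1.
- B: BR = c1, leader payoff 7.
- C: BR = c3, leader payoff 5.
- D: BR = c2, leader payoff 5.
- E: BR = c1, leader payoff 0.
Player 1's induced payoffs are 1, 7, 5, 5, 0, so Player 1 commits to B. Subgame-perfect outcome: (B, c1) with payoffs (7, 7).
For the simultaneous game, intersect best replies.
Player 1's best replies: c1→B; c2→A; c3→B.
Player 2's best replies: A→c3; B→c1; C→c3; D→c2; E→c1.
The unique mutual best reply is (B, c1), giving (7, 7).
Player 1's commitment gain: 7 − 7 = 0.

0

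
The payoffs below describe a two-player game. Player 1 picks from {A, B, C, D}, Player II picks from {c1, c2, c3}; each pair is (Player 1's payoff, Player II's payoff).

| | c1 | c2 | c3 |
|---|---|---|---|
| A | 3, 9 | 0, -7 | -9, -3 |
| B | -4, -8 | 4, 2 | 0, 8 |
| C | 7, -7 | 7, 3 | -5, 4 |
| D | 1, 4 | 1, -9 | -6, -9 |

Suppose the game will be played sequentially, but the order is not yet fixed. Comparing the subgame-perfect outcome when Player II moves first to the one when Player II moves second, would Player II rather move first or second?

second

If Player 1 leads: Player II's best replies are A→c1, B→c3, C→c3, D→c1; Player 1's induced payoffs 3, 0, -5, 1; outcome (A, c1), payoffs (3, 9).
If Player II leads: Player 1's best replies are c1→C, c2→C, c3→B; Player II's induced payoffs -7, 3, 8; outcome (B, c3), payoffs (0, 8).
Player II gets 8 moving first and 9 moving second, so Player II prefers to move second.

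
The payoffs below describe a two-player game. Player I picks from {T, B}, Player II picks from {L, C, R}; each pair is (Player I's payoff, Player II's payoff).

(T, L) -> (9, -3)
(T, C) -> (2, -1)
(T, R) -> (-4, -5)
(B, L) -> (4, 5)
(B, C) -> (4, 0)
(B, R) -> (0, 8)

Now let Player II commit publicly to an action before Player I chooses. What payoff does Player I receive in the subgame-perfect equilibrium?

0

Solve by backward induction (Player II leads).
- L: Player I compares 9, 4 and picks T; Player II would get -3.
- C: Player I compares 2, 4 and picks B; Player II would get 0.
- R: Player I compares -4, 0 and picks B; Player II would get 8.
Among -3, 0, 8, the best is 8 at R. Subgame-perfect outcome: (B, R) with payoffs (0, 8).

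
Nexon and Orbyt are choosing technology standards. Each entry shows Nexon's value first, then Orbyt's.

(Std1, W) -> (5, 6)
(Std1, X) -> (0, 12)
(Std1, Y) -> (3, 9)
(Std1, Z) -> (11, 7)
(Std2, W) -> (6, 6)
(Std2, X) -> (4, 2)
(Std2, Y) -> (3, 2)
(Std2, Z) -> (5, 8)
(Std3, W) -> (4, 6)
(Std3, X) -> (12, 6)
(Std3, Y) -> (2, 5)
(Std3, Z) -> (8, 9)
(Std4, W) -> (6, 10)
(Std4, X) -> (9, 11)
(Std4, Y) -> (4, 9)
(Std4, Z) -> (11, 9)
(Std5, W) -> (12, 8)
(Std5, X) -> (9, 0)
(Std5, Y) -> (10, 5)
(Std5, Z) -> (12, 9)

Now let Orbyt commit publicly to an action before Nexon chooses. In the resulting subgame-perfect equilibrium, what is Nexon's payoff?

12

Backward induction with Orbyt moving first.
- W: BR = Std5, leader payoff 8.
- X: BR = Std3, leader payoff 6.
- Y: BR = Std5, leader payoff 5.
- Z: BR = Std5, leader payoff 9.
Among 8, 6, 5, 9, the best is 9 at Z. Subgame-perfect outcome: (Std5, Z) with payoffs (12, 9).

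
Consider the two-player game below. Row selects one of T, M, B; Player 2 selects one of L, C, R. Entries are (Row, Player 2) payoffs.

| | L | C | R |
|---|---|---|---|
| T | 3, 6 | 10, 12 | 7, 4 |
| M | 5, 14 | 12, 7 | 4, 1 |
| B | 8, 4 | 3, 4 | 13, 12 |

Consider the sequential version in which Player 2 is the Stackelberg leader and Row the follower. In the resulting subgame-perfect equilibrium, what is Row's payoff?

Backward induction with Player 2 moving first.
- L: BR = B, leader payoff 4.
- C: BR = M, leader payoff 7.
- R: BR = B, leader payoff 12.
Player 2's induced payoffs are 4, 7, 12, so Player 2 commits to R. Subgame-perfect outcome: (B, R) with payoffs (13, 12).

13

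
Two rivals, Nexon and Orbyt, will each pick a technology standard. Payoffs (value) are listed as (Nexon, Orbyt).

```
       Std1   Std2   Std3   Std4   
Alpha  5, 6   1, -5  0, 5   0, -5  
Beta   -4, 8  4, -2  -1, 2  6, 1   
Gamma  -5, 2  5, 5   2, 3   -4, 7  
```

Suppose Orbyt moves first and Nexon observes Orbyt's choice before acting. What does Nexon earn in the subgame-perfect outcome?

Solve by backward induction (Orbyt leads).
- Std1 → Nexon plays Alpha (best of 5, -4, -5); Orbyt gets 6.
- Std2 → Nexon plays Gamma (best of 1, 4, 5); Orbyt gets 5.
- Std3 → Nexon plays Gamma (best of 0, -1, 2); Orbyt gets 3.
- Std4 → Nexon plays Beta (best of 0, 6, -4); Orbyt gets 1.
Orbyt's induced payoffs are 6, 5, 3, 1, so Orbyt commits to Std1. Subgame-perfect outcome: (Alpha, Std1) with payoffs (5, 6).

5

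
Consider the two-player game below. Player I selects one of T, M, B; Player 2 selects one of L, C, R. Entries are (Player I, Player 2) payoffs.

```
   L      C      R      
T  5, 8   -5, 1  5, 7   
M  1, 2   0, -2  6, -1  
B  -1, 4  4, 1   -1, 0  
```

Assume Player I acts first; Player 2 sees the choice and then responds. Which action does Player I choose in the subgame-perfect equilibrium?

T

Work backward from Player 2's decision.
- T: BR = L, leader payoff 5.
- M: BR = L, leader payoff 1.
- B: BR = L, leader payoff -1.
Player I's induced payoffs are 5, 1, -1, so Player I commits to T. Subgame-perfect outcome: (T, L) with payoffs (5, 8).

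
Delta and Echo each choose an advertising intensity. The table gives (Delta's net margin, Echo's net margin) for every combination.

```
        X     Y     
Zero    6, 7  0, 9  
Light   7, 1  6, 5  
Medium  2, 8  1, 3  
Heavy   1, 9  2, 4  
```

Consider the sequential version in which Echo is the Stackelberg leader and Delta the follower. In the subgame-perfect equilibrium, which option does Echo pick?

Y

Backward induction with Echo moving first.
- X: Delta compares 6, 7, 2, 1 and picks Light; Echo would get 1.
- Y: Delta compares 0, 6, 1, 2 and picks Light; Echo would get 5.
Echo's induced payoffs are 1, 5, so Echo commits to Y. Subgame-perfect outcome: (Light, Y) with payoffs (6, 5).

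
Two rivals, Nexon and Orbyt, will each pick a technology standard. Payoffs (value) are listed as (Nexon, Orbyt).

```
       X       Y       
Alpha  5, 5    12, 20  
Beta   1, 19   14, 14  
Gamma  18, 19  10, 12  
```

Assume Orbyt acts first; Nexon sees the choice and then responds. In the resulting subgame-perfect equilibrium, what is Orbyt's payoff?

19

Nexon best-responds to each possible Orbyt move:
- X: Nexon compares 5, 1, 18 and picks Gamma; Orbyt would get 19.
- Y: Nexon compares 12, 14, 10 and picks Beta; Orbyt would get 14.
Maximizing over 19, 14, Orbyt chooses X. Subgame-perfect outcome: (Gamma, X) with payoffs (18, 19).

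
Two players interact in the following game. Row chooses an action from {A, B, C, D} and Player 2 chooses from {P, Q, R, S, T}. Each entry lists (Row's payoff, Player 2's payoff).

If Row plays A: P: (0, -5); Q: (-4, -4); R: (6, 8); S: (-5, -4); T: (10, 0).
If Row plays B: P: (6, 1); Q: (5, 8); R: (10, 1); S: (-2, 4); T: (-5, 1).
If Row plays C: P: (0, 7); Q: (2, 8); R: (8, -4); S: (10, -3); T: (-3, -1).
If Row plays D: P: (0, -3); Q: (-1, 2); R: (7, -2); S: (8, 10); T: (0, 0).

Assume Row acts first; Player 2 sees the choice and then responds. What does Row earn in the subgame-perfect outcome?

Work backward from Player 2's decision.
- A: Player 2 compares -5, -4, 8, -4, 0 and picks R; Row would get 6.
- B: Player 2 compares 1, 8, 1, 4, 1 and picks Q; Row would get 5.
- C: Player 2 compares 7, 8, -4, -3, -1 and picks Q; Row would get 2.
- D: Player 2 compares -3, 2, -2, 10, 0 and picks S; Row would get 8.
Row's induced payoffs are 6, 5, 2, 8, so Row commits to D. Subgame-perfect outcome: (D, S) with payoffs (8, 10).

8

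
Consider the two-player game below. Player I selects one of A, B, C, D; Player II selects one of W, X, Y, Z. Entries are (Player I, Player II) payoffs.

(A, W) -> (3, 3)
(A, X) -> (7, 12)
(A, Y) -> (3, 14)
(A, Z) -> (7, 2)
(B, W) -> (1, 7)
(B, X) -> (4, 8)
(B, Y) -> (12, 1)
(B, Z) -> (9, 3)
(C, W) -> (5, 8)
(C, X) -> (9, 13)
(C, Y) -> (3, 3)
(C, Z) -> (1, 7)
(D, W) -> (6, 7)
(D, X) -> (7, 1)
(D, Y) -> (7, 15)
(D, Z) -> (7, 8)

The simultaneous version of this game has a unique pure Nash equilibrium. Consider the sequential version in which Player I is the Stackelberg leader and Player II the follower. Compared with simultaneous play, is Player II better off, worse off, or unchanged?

Work backward from Player II's decision.
- A → Player II plays Y (best of 3, 12, 14, 2); Player I gets 3.
- B → Player II plays X (best of 7, 8, 1, 3); Player I gets 4.
- C → Player II plays X (best of 8, 13, 3, 7); Player I gets 9.
- D → Player II plays Y (best of 7, 1, 15, 8); Player I gets 7.
Among 3, 4, 9, 7, the best is 9 at C. Subgame-perfect outcome: (C, X) with payoffs (9, 13).
Now find the simultaneous Nash equilibrium.
Player I's best replies: W→D; X→C; Y→B; Z→B.
Player II's best replies: A→Y; B→X; C→X; D→Y.
The unique mutual best reply is (C, X), giving (9, 13).
Player II earns 13 sequentially versus 13 at the Nash outcome: unchanged.

unchanged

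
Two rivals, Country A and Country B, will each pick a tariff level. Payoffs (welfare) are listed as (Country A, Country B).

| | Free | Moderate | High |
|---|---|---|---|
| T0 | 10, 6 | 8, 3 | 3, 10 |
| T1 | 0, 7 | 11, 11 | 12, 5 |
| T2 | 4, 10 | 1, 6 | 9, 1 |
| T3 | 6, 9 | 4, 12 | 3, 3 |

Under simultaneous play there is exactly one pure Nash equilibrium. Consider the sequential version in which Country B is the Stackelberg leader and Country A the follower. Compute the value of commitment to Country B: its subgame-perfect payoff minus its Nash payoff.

Solve by backward induction (Country B leads).
- Free: Country A compares 10, 0, 4, 6 and picks T0; Country B would get 6.
- Moderate: Country A compares 8, 11, 1, 4 and picks T1; Country B would get 11.
- High: Country A compares 3, 12, 9, 3 and picks T1; Country B would get 5.
Country B's induced payoffs are 6, 11, 5, so Country B commits to Moderate. Subgame-perfect outcome: (T1, Moderate) with payoffs (11, 11).
For the simultaneous game, intersect best replies.
Country A's best replies: Free→T0; Moderate→T1; High→T1.
Country B's best replies: T0→High; T1→Moderate; T2→Free; T3→Moderate.
The unique mutual best reply is (T1, Moderate), giving (11, 11).
Country B's commitment gain: 11 − 11 = 0.

0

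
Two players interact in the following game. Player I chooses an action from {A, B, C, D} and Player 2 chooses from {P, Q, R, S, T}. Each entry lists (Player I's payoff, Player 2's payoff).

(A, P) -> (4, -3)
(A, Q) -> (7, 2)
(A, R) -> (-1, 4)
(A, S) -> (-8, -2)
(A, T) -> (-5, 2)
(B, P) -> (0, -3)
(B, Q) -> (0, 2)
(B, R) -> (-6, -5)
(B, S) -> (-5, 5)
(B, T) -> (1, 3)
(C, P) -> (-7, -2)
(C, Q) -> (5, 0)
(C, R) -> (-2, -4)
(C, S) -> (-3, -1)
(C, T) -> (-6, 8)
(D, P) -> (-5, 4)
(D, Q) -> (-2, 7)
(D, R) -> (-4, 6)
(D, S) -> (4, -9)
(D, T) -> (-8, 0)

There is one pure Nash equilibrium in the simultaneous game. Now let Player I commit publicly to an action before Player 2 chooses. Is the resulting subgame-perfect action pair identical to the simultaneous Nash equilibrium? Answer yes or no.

Backward induction with Player I moving first.
- A: Player 2 compares -3, 2, 4, -2, 2 and picks R; Player I would get -1.
- B: Player 2 compares -3, 2, -5, 5, 3 and picks S; Player I would get -5.
- C: Player 2 compares -2, 0, -4, -1, 8 and picks T; Player I would get -6.
- D: Player 2 compares 4, 7, 6, -9, 0 and picks Q; Player I would get -2.
Among -1, -5, -6, -2, the best is -1 at A. Subgame-perfect outcome: (A, R) with payoffs (-1, 4).
Under simultaneous play:
Player I's best replies: P→A; Q→A; R→A; S→D; T→B.
Player 2's best replies: A→R; B→S; C→T; D→Q.
The unique mutual best reply is (A, R), giving (-1, 4).
Sequential outcome (A, R) coincides with the Nash profile (A, R).

yes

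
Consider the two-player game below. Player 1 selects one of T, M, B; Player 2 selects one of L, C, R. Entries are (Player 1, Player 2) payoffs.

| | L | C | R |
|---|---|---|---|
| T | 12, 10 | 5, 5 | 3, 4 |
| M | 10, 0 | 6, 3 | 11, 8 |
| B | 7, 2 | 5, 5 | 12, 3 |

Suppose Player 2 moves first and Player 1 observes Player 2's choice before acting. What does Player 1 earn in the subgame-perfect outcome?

12

Solve by backward induction (Player 2 leads).
- L: BR = T, leader payoff 10.
- C: BR = M, leader payoff 3.
- R: BR = B, leader payoff 3.
Player 2's induced payoffs are 10, 3, 3, so Player 2 commits to L. Subgame-perfect outcome: (T, L) with payoffs (12, 10).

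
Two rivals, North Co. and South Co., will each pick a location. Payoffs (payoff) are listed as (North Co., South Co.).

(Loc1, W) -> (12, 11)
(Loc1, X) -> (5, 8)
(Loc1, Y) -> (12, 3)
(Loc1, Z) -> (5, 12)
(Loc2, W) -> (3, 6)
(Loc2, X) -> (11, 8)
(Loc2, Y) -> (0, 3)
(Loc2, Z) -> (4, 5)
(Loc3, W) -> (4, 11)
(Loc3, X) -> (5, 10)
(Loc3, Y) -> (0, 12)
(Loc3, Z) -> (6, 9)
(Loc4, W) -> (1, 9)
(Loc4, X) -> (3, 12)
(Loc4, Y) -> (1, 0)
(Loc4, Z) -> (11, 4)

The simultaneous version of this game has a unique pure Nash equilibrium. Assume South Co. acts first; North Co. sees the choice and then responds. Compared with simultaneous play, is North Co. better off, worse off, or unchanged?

Solve by backward induction (South Co. leads).
- W → North Co. plays Loc1 (best of 12, 3, 4, 1); South Co. gets 11.
- X → North Co. plays Loc2 (best of 5, 11, 5, 3); South Co. gets 8.
- Y → North Co. plays Loc1 (best of 12, 0, 0, 1); South Co. gets 3.
- Z → North Co. plays Loc4 (best of 5, 4, 6, 11); South Co. gets 4.
Among 11, 8, 3, 4, the best is 11 at W. Subgame-perfect outcome: (Loc1, W) with payoffs (12, 11).
Under simultaneous play:
North Co.'s best replies: W→Loc1; X→Loc2; Y→Loc1; Z→Loc4.
South Co.'s best replies: Loc1→Z; Loc2→X; Loc3→Y; Loc4→X.
Only (Loc2, X) has each player best-responding; Nash payoffs (11, 8).
North Co. earns 12 sequentially versus 11 at the Nash outcome: better off.

better off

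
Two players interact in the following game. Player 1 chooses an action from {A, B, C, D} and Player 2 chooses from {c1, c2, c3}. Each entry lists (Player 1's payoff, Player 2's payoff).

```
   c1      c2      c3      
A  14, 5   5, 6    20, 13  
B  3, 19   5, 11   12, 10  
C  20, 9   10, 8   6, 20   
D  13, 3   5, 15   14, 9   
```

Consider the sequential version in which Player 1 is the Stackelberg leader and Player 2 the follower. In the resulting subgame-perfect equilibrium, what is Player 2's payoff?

Backward induction with Player 1 moving first.
- A: Player 2 compares 5, 6, 13 and picks c3; Player 1 would get 20.
- B: Player 2 compares 19, 11, 10 and picks c1; Player 1 would get 3.
- C: Player 2 compares 9, 8, 20 and picks c3; Player 1 would get 6.
- D: Player 2 compares 3, 15, 9 and picks c2; Player 1 would get 5.
Maximizing over 20, 3, 6, 5, Player 1 chooses A. Subgame-perfect outcome: (A, c3) with payoffs (20, 13).

13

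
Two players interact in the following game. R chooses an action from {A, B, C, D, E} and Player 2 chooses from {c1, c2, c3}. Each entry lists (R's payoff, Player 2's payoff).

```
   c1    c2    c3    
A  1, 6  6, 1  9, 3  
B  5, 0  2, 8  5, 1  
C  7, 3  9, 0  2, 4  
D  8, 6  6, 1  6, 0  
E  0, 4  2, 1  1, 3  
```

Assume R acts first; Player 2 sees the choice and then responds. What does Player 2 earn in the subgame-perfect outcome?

Backward induction with R moving first.
- A: Player 2 compares 6, 1, 3 and picks c1; R would get 1.
- B: Player 2 compares 0, 8, 1 and picks c2; R would get 2.
- C: Player 2 compares 3, 0, 4 and picks c3; R would get 2.
- D: Player 2 compares 6, 1, 0 and picks c1; R would get 8.
- E: Player 2 compares 4, 1, 3 and picks c1; R would get 0.
R's induced payoffs are 1, 2, 2, 8, 0, so R commits to D. Subgame-perfect outcome: (D, c1) with payoffs (8, 6).

6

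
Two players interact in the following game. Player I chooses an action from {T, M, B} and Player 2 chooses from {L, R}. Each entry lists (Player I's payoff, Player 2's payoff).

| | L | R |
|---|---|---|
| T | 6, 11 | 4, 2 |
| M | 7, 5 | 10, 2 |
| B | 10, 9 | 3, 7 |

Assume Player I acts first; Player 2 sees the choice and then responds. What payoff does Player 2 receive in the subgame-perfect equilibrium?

Backward induction with Player I moving first.
- T: BR = L, leader payoff 6.
- M: BR = L, leader payoff 7.
- B: BR = L, leader payoff 10.
Maximizing over 6, 7, 10, Player I chooses B. Subgame-perfect outcome: (B, L) with payoffs (10, 9).

9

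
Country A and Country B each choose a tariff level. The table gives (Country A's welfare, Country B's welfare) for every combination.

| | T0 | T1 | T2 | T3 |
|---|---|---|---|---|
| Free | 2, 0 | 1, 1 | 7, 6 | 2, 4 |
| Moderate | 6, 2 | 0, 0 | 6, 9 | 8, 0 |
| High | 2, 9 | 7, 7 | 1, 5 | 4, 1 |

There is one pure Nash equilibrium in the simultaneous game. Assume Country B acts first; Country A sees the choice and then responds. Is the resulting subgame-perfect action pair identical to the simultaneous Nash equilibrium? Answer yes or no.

no

Work backward from Country A's decision.
- T0: BR = Moderate, leader payoff 2.
- T1: BR = High, leader payoff 7.
- T2: BR = Free, leader payoff 6.
- T3: BR = Moderate, leader payoff 0.
Maximizing over 2, 7, 6, 0, Country B chooses T1. Subgame-perfect outcome: (High, T1) with payoffs (7, 7).
For the simultaneous game, intersect best replies.
Country A's best replies: T0→Moderate; T1→High; T2→Free; T3→Moderate.
Country B's best replies: Free→T2; Moderate→T2; High→T0.
Only (Free, T2) has each player best-responding; Nash payoffs (7, 6).
Sequential outcome (High, T1) differs from the Nash profile (Free, T2).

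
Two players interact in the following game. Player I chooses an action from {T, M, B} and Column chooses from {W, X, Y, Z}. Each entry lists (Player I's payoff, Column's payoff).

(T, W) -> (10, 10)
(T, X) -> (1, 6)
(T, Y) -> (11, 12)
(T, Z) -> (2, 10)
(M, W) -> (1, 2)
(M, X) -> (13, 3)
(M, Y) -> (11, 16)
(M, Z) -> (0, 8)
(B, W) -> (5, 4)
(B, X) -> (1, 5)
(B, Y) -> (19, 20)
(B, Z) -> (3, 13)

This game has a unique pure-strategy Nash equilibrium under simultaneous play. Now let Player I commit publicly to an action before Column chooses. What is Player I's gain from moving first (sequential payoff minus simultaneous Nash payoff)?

0

Column best-responds to each possible Player I move:
- T: Column compares 10, 6, 12, 10 and picks Y; Player I would get 11.
- M: Column compares 2, 3, 16, 8 and picks Y; Player I would get 11.
- B: Column compares 4, 5, 20, 13 and picks Y; Player I would get 19.
Maximizing over 11, 11, 19, Player I chooses B. Subgame-perfect outcome: (B, Y) with payoffs (19, 20).
For the simultaneous game, intersect best replies.
Player I's best replies: W→T; X→M; Y→B; Z→B.
Column's best replies: T→Y; M→Y; B→Y.
Only (B, Y) has each player best-responding; Nash payoffs (19, 20).
Player I's commitment gain: 19 − 19 = 0.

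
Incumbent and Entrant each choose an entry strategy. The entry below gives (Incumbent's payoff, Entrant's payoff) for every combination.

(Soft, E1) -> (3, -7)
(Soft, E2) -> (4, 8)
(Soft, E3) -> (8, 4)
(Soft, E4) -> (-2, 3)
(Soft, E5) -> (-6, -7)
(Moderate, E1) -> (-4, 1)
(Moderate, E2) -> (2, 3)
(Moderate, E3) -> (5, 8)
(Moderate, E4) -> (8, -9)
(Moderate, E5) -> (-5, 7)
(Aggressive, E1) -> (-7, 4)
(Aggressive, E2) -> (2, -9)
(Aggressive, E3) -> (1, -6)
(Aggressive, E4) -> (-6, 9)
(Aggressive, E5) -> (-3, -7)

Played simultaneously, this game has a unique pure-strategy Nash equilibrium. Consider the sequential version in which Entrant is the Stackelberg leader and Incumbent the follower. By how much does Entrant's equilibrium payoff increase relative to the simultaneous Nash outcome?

0

Solve by backward induction (Entrant leads).
- E1 → Incumbent plays Soft (best of 3, -4, -7); Entrant gets -7.
- E2 → Incumbent plays Soft (best of 4, 2, 2); Entrant gets 8.
- E3 → Incumbent plays Soft (best of 8, 5, 1); Entrant gets 4.
- E4 → Incumbent plays Moderate (best of -2, 8, -6); Entrant gets -9.
- E5 → Incumbent plays Aggressive (best of -6, -5, -3); Entrant gets -7.
Among -7, 8, 4, -9, -7, the best is 8 at E2. Subgame-perfect outcome: (Soft, E2) with payoffs (4, 8).
Under simultaneous play:
Incumbent's best replies: E1→Soft; E2→Soft; E3→Soft; E4→Moderate; E5→Aggressive.
Entrant's best replies: Soft→E2; Moderate→E3; Aggressive→E4.
Only (Soft, E2) has each player best-responding; Nash payoffs (4, 8).
Entrant's commitment gain: 8 − 8 = 0.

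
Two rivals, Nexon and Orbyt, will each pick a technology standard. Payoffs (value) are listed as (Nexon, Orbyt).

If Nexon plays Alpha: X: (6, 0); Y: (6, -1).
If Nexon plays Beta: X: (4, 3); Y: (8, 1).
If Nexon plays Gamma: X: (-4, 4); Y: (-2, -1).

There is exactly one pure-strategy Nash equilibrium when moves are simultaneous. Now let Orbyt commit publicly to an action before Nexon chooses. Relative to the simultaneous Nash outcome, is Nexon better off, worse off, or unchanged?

Nexon best-responds to each possible Orbyt move:
- X: BR = Alpha, leader payoff 0.
- Y: BR = Beta, leader payoff 1.
Orbyt's induced payoffs are 0, 1, so Orbyt commits to Y. Subgame-perfect outcome: (Beta, Y) with payoffs (8, 1).
Under simultaneous play:
Nexon's best replies: X→Alpha; Y→Beta.
Orbyt's best replies: Alpha→X; Beta→X; Gamma→X.
The unique mutual best reply is (Alpha, X), giving (6, 0).
Nexon earns 8 sequentially versus 6 at the Nash outcome: better off.

better off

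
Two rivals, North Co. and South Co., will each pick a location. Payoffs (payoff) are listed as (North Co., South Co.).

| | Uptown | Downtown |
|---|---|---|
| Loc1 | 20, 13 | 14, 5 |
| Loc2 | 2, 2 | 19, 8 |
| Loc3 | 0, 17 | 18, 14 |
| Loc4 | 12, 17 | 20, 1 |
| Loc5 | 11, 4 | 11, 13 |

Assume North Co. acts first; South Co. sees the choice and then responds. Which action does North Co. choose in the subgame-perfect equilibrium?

Work backward from South Co.'s decision.
- Loc1 → South Co. plays Uptown (best of 13, 5); North Co. gets 20.
- Loc2 → South Co. plays Downtown (best of 2, 8); North Co. gets 19.
- Loc3 → South Co. plays Uptown (best of 17, 14); North Co. gets 0.
- Loc4 → South Co. plays Uptown (best of 17, 1); North Co. gets 12.
- Loc5 → South Co. plays Downtown (best of 4, 13); North Co. gets 11.
North Co.'s induced payoffs are 20, 19, 0, 12, 11, so North Co. commits to Loc1. Subgame-perfect outcome: (Loc1, Uptown) with payoffs (20, 13).

Loc1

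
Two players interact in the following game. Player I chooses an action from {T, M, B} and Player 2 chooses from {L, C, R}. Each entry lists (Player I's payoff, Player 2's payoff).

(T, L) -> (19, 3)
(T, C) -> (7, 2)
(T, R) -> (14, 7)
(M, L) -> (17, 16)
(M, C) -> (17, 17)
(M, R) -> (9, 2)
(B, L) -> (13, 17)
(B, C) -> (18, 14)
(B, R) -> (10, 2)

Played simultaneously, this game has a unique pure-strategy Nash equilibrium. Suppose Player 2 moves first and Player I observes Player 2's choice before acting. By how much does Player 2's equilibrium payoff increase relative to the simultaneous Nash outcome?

Work backward from Player I's decision.
- L: BR = T, leader payoff 3.
- C: BR = B, leader payoff 14.
- R: BR = T, leader payoff 7.
Player 2's induced payoffs are 3, 14, 7, so Player 2 commits to C. Subgame-perfect outcome: (B, C) with payoffs (18, 14).
Under simultaneous play:
Player I's best replies: L→T; C→B; R→T.
Player 2's best replies: T→R; M→C; B→L.
The unique mutual best reply is (T, R), giving (14, 7).
Player 2's commitment gain: 14 − 7 = 7.

7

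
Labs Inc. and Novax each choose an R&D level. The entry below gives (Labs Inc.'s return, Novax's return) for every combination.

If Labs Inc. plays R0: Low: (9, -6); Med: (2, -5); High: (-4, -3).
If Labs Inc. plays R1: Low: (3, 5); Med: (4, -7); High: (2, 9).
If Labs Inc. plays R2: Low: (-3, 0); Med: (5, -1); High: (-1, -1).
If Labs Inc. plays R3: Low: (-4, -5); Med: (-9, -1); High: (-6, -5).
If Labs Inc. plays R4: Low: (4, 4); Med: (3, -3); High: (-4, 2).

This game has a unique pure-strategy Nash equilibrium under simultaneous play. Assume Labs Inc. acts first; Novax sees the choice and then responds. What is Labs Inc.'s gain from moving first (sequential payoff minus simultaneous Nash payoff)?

Novax best-responds to each possible Labs Inc. move:
- R0: Novax compares -6, -5, -3 and picks High; Labs Inc. would get -4.
- R1: Novax compares 5, -7, 9 and picks High; Labs Inc. would get 2.
- R2: Novax compares 0, -1, -1 and picks Low; Labs Inc. would get -3.
- R3: Novax compares -5, -1, -5 and picks Med; Labs Inc. would get -9.
- R4: Novax compares 4, -3, 2 and picks Low; Labs Inc. would get 4.
Labs Inc.'s induced payoffs are -4, 2, -3, -9, 4, so Labs Inc. commits to R4. Subgame-perfect outcome: (R4, Low) with payoffs (4, 4).
Under simultaneous play:
Labs Inc.'s best replies: Low→R0; Med→R2; High→R1.
Novax's best replies: R0→High; R1→High; R2→Low; R3→Med; R4→Low.
Only (R1, High) has each player best-responding; Nash payoffs (2, 9).
Labs Inc.'s commitment gain: 4 − 2 = 2.

2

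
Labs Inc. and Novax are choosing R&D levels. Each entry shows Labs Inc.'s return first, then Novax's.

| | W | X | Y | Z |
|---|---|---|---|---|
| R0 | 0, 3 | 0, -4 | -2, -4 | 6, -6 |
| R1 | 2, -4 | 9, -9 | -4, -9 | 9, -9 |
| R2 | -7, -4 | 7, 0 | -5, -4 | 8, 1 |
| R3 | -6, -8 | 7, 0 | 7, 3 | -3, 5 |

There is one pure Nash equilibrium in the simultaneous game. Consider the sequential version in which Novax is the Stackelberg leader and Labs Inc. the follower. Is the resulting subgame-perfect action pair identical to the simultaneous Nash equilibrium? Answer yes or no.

Labs Inc. best-responds to each possible Novax move:
- W: BR = R1, leader payoff -4.
- X: BR = R1, leader payoff -9.
- Y: BR = R3, leader payoff 3.
- Z: BR = R1, leader payoff -9.
Novax's induced payoffs are -4, -9, 3, -9, so Novax commits to Y. Subgame-perfect outcome: (R3, Y) with payoffs (7, 3).
For the simultaneous game, intersect best replies.
Labs Inc.'s best replies: W→R1; X→R1; Y→R3; Z→R1.
Novax's best replies: R0→W; R1→W; R2→Z; R3→Z.
The unique mutual best reply is (R1, W), giving (2, -4).
Sequential outcome (R3, Y) differs from the Nash profile (R1, W).

no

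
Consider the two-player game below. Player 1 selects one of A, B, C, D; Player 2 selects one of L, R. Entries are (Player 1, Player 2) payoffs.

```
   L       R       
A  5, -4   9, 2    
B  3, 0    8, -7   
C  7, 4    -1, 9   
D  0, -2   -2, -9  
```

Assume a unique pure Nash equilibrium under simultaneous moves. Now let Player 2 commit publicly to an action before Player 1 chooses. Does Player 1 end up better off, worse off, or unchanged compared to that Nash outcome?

worse off

Work backward from Player 1's decision.
- L: Player 1 compares 5, 3, 7, 0 and picks C; Player 2 would get 4.
- R: Player 1 compares 9, 8, -1, -2 and picks A; Player 2 would get 2.
Among 4, 2, the best is 4 at L. Subgame-perfect outcome: (C, L) with payoffs (7, 4).
For the simultaneous game, intersect best replies.
Player 1's best replies: L→C; R→A.
Player 2's best replies: A→R; B→L; C→R; D→L.
The unique mutual best reply is (A, R), giving (9, 2).
Player 1 earns 7 sequentially versus 9 at the Nash outcome: worse off.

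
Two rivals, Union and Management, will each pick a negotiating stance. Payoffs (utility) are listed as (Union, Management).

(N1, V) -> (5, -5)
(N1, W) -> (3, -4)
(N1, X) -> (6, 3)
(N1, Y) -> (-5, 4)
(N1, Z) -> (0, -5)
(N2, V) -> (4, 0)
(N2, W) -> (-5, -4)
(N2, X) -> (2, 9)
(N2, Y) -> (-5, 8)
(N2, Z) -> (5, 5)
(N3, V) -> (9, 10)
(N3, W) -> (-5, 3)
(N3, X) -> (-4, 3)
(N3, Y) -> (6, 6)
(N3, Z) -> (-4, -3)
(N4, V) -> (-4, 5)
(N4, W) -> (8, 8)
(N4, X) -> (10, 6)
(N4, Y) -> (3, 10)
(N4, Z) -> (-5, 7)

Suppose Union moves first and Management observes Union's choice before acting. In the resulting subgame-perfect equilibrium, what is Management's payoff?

Solve by backward induction (Union leads).
- N1: BR = Y, leader payoff -5.
- N2: BR = X, leader payoff 2.
- N3: BR = V, leader payoff 9.
- N4: BR = Y, leader payoff 3.
Union's induced payoffs are -5, 2, 9, 3, so Union commits to N3. Subgame-perfect outcome: (N3, V) with payoffs (9, 10).

10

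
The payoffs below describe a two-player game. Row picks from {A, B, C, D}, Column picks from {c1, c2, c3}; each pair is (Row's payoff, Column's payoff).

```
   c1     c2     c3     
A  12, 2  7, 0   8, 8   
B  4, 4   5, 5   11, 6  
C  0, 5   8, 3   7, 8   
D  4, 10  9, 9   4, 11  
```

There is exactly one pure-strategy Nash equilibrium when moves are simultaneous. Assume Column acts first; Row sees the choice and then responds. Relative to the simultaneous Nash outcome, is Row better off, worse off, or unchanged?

Solve by backward induction (Column leads).
- c1 → Row plays A (best of 12, 4, 0, 4); Column gets 2.
- c2 → Row plays D (best of 7, 5, 8, 9); Column gets 9.
- c3 → Row plays B (best of 8, 11, 7, 4); Column gets 6.
Maximizing over 2, 9, 6, Column chooses c2. Subgame-perfect outcome: (D, c2) with payoffs (9, 9).
Under simultaneous play:
Row's best replies: c1→A; c2→D; c3→B.
Column's best replies: A→c3; B→c3; C→c3; D→c3.
The unique mutual best reply is (B, c3), giving (11, 6).
Row earns 9 sequentially versus 11 at the Nash outcome: worse off.

worse off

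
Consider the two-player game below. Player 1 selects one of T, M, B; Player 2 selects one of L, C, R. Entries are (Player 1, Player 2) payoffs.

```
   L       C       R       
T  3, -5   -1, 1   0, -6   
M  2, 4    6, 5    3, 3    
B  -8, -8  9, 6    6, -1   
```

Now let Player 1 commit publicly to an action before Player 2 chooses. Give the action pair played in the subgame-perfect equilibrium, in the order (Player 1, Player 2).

(B, C)

Player 2 best-responds to each possible Player 1 move:
- T → Player 2 plays C (best of -5, 1, -6); Player 1 gets -1.
- M → Player 2 plays C (best of 4, 5, 3); Player 1 gets 6.
- B → Player 2 plays C (best of -8, 6, -1); Player 1 gets 9.
Player 1's induced payoffs are -1, 6, 9, so Player 1 commits to B. Subgame-perfect outcome: (B, C) with payoffs (9, 6).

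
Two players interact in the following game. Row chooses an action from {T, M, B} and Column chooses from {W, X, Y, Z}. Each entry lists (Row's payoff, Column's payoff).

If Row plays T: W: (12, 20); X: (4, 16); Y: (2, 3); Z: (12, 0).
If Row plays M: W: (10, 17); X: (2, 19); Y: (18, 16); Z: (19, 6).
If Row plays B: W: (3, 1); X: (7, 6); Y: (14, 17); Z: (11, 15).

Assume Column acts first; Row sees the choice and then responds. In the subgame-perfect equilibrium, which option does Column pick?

W

Solve by backward induction (Column leads).
- W → Row plays T (best of 12, 10, 3); Column gets 20.
- X → Row plays B (best of 4, 2, 7); Column gets 6.
- Y → Row plays M (best of 2, 18, 14); Column gets 16.
- Z → Row plays M (best of 12, 19, 11); Column gets 6.
Maximizing over 20, 6, 16, 6, Column chooses W. Subgame-perfect outcome: (T, W) with payoffs (12, 20).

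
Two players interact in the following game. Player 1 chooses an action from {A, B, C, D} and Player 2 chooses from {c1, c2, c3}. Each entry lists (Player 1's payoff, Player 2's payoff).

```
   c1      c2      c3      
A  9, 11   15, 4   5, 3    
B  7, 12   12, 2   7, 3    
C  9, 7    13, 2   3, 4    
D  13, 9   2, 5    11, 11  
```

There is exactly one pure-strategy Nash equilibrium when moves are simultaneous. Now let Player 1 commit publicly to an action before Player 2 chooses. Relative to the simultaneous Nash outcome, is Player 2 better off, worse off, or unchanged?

Solve by backward induction (Player 1 leads).
- A: Player 2 compares 11, 4, 3 and picks c1; Player 1 would get 9.
- B: Player 2 compares 12, 2, 3 and picks c1; Player 1 would get 7.
- C: Player 2 compares 7, 2, 4 and picks c1; Player 1 would get 9.
- D: Player 2 compares 9, 5, 11 and picks c3; Player 1 would get 11.
Among 9, 7, 9, 11, the best is 11 at D. Subgame-perfect outcome: (D, c3) with payoffs (11, 11).
Under simultaneous play:
Player 1's best replies: c1→D; c2→A; c3→D.
Player 2's best replies: A→c1; B→c1; C→c1; D→c3.
Only (D, c3) has each player best-responding; Nash payoffs (11, 11).
Player 2 earns 11 sequentially versus 11 at the Nash outcome: unchanged.

unchanged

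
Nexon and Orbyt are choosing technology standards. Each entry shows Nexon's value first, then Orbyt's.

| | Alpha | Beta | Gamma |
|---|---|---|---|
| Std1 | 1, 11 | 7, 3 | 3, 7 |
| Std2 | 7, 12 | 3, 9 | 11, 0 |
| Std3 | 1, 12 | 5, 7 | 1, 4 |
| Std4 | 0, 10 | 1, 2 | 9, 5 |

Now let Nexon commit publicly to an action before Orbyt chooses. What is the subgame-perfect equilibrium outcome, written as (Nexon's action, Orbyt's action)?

(Std2, Alpha)

Solve by backward induction (Nexon leads).
- Std1: Orbyt compares 11, 3, 7 and picks Alpha; Nexon would get 1.
- Std2: Orbyt compares 12, 9, 0 and picks Alpha; Nexon would get 7.
- Std3: Orbyt compares 12, 7, 4 and picks Alpha; Nexon would get 1.
- Std4: Orbyt compares 10, 2, 5 and picks Alpha; Nexon would get 0.
Maximizing over 1, 7, 1, 0, Nexon chooses Std2. Subgame-perfect outcome: (Std2, Alpha) with payoffs (7, 12).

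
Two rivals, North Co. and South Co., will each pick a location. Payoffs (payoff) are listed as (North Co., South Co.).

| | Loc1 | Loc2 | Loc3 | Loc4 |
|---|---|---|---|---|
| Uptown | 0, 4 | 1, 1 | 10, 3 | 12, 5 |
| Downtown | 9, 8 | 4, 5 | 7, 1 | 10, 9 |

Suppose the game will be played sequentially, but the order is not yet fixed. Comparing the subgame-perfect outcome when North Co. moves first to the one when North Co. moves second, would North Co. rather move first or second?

first

If North Co. leads: South Co.'s best replies are Uptown→Loc4, Downtown→Loc4; North Co.'s induced payoffs 12, 10; outcome (Uptown, Loc4), payoffs (12, 5).
If South Co. leads: North Co.'s best replies are Loc1→Downtown, Loc2→Downtown, Loc3→Uptown, Loc4→Uptown; South Co.'s induced payoffs 8, 5, 3, 5; outcome (Downtown, Loc1), payoffs (9, 8).
North Co. gets 12 moving first and 9 moving second, so North Co. prefers to move first.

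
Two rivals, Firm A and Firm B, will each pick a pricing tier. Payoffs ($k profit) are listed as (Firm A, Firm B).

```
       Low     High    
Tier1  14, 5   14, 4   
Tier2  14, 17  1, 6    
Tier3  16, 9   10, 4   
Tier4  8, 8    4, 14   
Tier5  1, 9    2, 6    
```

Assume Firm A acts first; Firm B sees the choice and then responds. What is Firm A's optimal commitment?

Solve by backward induction (Firm A leads).
- Tier1: Firm B compares 5, 4 and picks Low; Firm A would get 14.
- Tier2: Firm B compares 17, 6 and picks Low; Firm A would get 14.
- Tier3: Firm B compares 9, 4 and picks Low; Firm A would get 16.
- Tier4: Firm B compares 8, 14 and picks High; Firm A would get 4.
- Tier5: Firm B compares 9, 6 and picks Low; Firm A would get 1.
Firm A's induced payoffs are 14, 14, 16, 4, 1, so Firm A commits to Tier3. Subgame-perfect outcome: (Tier3, Low) with payoffs (16, 9).

Tier3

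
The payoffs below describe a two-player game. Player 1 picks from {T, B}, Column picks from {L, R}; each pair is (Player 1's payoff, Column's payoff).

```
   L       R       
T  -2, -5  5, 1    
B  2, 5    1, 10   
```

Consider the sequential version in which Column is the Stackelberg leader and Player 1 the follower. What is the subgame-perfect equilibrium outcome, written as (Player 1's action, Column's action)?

(B, L)

Solve by backward induction (Column leads).
- L: BR = B, leader payoff 5.
- R: BR = T, leader payoff 1.
Column's induced payoffs are 5, 1, so Column commits to L. Subgame-perfect outcome: (B, L) with payoffs (2, 5).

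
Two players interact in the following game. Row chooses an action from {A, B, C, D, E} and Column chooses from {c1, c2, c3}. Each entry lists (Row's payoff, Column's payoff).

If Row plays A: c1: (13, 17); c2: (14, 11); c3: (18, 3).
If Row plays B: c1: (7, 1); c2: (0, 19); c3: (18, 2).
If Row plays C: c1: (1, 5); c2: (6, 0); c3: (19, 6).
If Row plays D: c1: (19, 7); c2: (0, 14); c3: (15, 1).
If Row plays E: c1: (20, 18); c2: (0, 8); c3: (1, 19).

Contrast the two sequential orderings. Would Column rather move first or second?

If Row leads: Column's best replies are A→c1, B→c2, C→c3, D→c2, E→c3; Row's induced payoffs 13, 0, 19, 0, 1; outcome (C, c3), payoffs (19, 6).
If Column leads: Row's best replies are c1→E, c2→A, c3→C; Column's induced payoffs 18, 11, 6; outcome (E, c1), payoffs (20, 18).
Column gets 18 moving first and 6 moving second, so Column prefers to move first.

first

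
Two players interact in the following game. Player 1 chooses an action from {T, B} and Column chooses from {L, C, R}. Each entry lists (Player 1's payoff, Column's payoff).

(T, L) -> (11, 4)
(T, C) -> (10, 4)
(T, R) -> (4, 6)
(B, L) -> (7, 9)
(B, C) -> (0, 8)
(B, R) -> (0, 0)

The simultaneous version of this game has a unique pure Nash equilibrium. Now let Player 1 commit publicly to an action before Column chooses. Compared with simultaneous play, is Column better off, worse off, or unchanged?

Backward induction with Player 1 moving first.
- T: BR = R, leader payoff 4.
- B: BR = L, leader payoff 7.
Player 1's induced payoffs are 4, 7, so Player 1 commits to B. Subgame-perfect outcome: (B, L) with payoffs (7, 9).
For the simultaneous game, intersect best replies.
Player 1's best replies: L→T; C→T; R→T.
Column's best replies: T→R; B→L.
The unique mutual best reply is (T, R), giving (4, 6).
Column earns 9 sequentially versus 6 at the Nash outcome: better off.

better off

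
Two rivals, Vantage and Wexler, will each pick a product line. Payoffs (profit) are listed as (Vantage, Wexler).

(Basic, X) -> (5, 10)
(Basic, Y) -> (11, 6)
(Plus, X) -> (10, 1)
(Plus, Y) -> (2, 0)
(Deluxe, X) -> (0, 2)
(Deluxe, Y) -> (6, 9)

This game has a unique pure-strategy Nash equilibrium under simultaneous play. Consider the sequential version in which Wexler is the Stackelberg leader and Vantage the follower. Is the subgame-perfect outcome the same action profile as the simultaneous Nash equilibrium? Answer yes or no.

no

Solve by backward induction (Wexler leads).
- X: Vantage compares 5, 10, 0 and picks Plus; Wexler would get 1.
- Y: Vantage compares 11, 2, 6 and picks Basic; Wexler would get 6.
Maximizing over 1, 6, Wexler chooses Y. Subgame-perfect outcome: (Basic, Y) with payoffs (11, 6).
For the simultaneous game, intersect best replies.
Vantage's best replies: X→Plus; Y→Basic.
Wexler's best replies: Basic→X; Plus→X; Deluxe→Y.
The unique mutual best reply is (Plus, X), giving (10, 1).
Sequential outcome (Basic, Y) differs from the Nash profile (Plus, X).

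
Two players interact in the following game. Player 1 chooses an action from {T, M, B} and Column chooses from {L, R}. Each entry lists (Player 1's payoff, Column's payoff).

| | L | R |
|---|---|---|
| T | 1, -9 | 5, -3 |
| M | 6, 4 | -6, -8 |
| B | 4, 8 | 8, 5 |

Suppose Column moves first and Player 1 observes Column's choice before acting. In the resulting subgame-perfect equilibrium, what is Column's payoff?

5

Player 1 best-responds to each possible Column move:
- L → Player 1 plays M (best of 1, 6, 4); Column gets 4.
- R → Player 1 plays B (best of 5, -6, 8); Column gets 5.
Maximizing over 4, 5, Column chooses R. Subgame-perfect outcome: (B, R) with payoffs (8, 5).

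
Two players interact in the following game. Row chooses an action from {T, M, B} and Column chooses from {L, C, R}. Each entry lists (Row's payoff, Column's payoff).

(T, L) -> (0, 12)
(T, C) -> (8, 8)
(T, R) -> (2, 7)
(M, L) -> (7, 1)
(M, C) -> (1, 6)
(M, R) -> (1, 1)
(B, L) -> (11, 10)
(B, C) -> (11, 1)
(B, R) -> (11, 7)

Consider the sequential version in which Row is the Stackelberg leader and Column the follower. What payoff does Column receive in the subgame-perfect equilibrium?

10

Column best-responds to each possible Row move:
- T: BR = L, leader payoff 0.
- M: BR = C, leader payoff 1.
- B: BR = L, leader payoff 11.
Row's induced payoffs are 0, 1, 11, so Row commits to B. Subgame-perfect outcome: (B, L) with payoffs (11, 10).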